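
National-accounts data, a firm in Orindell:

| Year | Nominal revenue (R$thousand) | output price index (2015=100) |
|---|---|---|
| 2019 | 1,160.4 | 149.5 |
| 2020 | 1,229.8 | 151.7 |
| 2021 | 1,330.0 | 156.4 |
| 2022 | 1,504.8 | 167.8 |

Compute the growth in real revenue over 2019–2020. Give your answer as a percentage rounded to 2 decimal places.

4.44%

Real revenue 2019 = 1160.4/1.495 = 776.19.
Real revenue 2020 = 1229.8/1.517 = 810.68.
Change = 810.68/776.19 − 1 = 0.0444.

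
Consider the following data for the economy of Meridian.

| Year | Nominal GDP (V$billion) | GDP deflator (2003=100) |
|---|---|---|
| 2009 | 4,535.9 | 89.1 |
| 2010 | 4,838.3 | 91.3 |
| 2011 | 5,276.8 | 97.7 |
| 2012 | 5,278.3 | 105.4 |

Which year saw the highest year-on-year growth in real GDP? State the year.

2010: real = 4838.3/0.913 = 5299.34; growth vs 2009 (5090.80) = 4.10%.
2011: real = 5276.8/0.977 = 5401.02; growth vs 2010 (5299.34) = 1.92%.
2012: real = 5278.3/1.054 = 5007.87; growth vs 2011 (5401.02) = -7.28%.

2010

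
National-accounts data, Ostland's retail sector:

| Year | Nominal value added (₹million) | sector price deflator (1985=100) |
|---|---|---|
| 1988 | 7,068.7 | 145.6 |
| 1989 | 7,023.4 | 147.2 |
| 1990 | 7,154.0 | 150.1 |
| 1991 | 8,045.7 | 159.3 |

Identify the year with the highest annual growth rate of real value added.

1991

1989: real = 7023.4/1.472 = 4771.33; growth vs 1988 (4854.88) = -1.72%.
1990: real = 7154.0/1.501 = 4766.16; growth vs 1989 (4771.33) = -0.11%.
1991: real = 8045.7/1.593 = 5050.66; growth vs 1990 (4766.16) = 5.97%.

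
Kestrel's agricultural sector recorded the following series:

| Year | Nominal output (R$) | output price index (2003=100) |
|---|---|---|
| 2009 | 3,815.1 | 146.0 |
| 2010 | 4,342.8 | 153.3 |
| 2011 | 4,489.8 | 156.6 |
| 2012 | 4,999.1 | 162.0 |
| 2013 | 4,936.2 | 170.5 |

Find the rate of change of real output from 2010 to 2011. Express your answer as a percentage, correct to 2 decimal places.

Real output 2010 = 4342.8/1.533 = 2832.88.
Real output 2011 = 4489.8/1.566 = 2867.05.
Change = 2867.05/2832.88 − 1 = 0.0121.

1.21%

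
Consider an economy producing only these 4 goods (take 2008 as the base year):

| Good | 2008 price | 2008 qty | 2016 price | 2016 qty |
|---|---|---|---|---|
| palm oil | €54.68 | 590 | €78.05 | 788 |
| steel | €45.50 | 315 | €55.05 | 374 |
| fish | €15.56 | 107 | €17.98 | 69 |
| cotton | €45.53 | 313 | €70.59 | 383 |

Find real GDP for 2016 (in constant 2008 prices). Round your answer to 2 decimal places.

€78616.47

Real GDP 2016 = Σ (p_2008 × q_2016) = 54.68·788 + 45.50·374 + 15.56·69 + 45.53·383 = 78616.47.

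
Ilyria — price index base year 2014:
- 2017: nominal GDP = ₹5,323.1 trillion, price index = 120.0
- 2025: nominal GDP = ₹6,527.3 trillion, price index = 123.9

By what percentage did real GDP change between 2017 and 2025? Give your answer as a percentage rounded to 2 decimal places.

18.76%

Deflate each year: 2017 → 5323.1/1.200 = 4435.92; 2025 → 6527.3/1.239 = 5268.20.
So real GDP changed by 5268.20/4435.92 − 1 = 0.1876, i.e. 18.76%.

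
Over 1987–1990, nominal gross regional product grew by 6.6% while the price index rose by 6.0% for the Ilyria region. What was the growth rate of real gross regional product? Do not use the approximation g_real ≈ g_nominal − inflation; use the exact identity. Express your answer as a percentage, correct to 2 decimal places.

(1 + g_nom) = (1 + g_real)(1 + π), so g_real = 1.0660 / 1.0600 − 1 = 0.00566.

0.57%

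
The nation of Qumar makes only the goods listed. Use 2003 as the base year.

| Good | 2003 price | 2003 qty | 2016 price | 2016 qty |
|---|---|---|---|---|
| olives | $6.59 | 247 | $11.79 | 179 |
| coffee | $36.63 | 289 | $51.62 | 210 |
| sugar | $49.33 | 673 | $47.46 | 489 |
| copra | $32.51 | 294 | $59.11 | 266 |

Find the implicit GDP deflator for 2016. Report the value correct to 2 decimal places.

Nominal GDP 2016 = 11.79·179 + 51.62·210 + 47.46·489 + 59.11·266 = 51881.81.
Real GDP 2016 (at 2003 prices) = 6.59·179 + 36.63·210 + 49.33·489 + 32.51·266 = 41641.94.
Deflator = Nominal/Real × 100 = 51881.81/41641.94 × 100 = 124.590.

124.59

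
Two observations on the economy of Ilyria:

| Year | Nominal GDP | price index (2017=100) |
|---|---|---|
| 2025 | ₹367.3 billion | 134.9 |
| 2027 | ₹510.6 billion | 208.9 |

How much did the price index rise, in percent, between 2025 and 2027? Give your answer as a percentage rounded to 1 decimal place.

54.9%

Price-level change = 208.9 / 134.9 − 1 = 0.5486.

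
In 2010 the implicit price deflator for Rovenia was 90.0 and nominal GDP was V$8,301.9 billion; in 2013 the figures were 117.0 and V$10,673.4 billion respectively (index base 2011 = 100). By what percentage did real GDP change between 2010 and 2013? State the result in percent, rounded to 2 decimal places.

Deflate each year: 2010 → 8301.9/0.900 = 9224.33; 2013 → 10673.4/1.170 = 9122.56.
So real GDP changed by 9122.56/9224.33 − 1 = -0.0110, i.e. -1.10%.

-1.10%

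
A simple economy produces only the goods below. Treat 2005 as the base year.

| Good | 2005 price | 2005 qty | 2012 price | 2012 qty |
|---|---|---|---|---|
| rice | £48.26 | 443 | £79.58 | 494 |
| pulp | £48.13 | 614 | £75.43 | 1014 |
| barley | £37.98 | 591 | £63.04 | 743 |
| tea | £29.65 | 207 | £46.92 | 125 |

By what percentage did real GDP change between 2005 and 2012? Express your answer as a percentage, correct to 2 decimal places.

Real GDP 2005 = Nominal GDP 2005 = 48.26·443 + 48.13·614 + 37.98·591 + 29.65·207 = 79514.73.
Real GDP 2012 (at 2005 prices) = 48.26·494 + 48.13·1014 + 37.98·743 + 29.65·125 = 104569.65.
Real growth = 104569.65/79514.73 − 1 = 0.3151.

31.51%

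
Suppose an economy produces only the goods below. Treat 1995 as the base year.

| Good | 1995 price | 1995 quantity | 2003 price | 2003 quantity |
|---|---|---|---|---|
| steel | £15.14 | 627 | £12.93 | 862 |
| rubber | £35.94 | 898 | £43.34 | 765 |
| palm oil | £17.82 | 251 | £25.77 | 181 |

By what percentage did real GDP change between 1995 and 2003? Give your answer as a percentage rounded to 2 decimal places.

-5.34%

Real GDP 1995 = Nominal GDP 1995 = 15.14·627 + 35.94·898 + 17.82·251 = 46239.72.
Real GDP 2003 (at 1995 prices) = 15.14·862 + 35.94·765 + 17.82·181 = 43770.20.
Real growth = 43770.20/46239.72 − 1 = -0.0534.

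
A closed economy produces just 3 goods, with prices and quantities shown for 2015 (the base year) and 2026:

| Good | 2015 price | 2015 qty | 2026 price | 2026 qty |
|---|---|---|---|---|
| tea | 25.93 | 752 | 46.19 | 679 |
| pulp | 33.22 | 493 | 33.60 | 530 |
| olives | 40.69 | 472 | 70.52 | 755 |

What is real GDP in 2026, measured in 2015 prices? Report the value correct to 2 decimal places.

Real GDP 2026 = Σ (p_2015 × q_2026) = 25.93·679 + 33.22·530 + 40.69·755 = 65934.02.

65934.02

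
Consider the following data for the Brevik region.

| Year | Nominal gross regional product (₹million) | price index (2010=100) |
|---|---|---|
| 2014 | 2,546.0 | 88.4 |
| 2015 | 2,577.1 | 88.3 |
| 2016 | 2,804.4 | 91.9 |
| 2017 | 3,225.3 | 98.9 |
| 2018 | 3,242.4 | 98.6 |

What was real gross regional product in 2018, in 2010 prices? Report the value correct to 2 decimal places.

Real gross regional product 2018 = 3242.4 / 0.986 = 3288.44.

₹3,288.44 million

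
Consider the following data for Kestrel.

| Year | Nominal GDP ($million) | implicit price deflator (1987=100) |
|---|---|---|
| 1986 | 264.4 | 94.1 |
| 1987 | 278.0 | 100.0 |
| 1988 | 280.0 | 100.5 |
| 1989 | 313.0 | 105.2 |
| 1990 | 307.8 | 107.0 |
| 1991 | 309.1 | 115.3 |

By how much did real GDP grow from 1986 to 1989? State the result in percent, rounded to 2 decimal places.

5.89%

Real GDP 1986 = 264.4/0.941 = 280.98.
Real GDP 1989 = 313.0/1.052 = 297.53.
Change = 297.53/280.98 − 1 = 0.0589.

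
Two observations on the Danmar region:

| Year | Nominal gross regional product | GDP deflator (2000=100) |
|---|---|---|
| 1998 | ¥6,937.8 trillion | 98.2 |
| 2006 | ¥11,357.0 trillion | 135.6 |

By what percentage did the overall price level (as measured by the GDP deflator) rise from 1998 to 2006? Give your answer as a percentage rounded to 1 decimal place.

Price-level change = 135.6 / 98.2 − 1 = 0.3809.

38.1%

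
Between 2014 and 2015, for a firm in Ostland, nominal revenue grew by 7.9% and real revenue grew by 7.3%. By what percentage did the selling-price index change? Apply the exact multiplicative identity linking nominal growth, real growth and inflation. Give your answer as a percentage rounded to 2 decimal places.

(1 + g_nom) = (1 + g_real)(1 + π), so π = 1.0790 / 1.0730 − 1 = 0.00559.

0.56%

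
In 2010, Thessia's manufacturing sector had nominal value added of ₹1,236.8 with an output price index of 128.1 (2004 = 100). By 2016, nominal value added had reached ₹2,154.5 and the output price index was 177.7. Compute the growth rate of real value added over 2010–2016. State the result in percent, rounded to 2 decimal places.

Real value added 2010 = 1236.8 / 1.281 = 965.50.
Real value added 2016 = 2154.5 / 1.777 = 1212.44.
Real growth = 1212.44 / 965.50 − 1 = 0.2558.

25.58%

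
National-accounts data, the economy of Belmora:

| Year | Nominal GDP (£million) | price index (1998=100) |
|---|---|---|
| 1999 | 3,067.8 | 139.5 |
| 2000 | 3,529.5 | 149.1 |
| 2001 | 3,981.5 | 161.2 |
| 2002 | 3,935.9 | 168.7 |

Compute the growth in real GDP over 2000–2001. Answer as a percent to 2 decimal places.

Real GDP 2000 = 3529.5/1.491 = 2367.20.
Real GDP 2001 = 3981.5/1.612 = 2469.91.
Change = 2469.91/2367.20 − 1 = 0.0434.

4.34%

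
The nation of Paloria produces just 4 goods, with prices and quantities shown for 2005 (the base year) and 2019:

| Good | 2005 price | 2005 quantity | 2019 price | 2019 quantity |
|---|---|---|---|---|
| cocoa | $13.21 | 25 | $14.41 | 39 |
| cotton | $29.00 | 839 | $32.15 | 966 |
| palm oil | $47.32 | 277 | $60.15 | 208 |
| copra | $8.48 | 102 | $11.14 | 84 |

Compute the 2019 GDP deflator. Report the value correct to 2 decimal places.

Nominal GDP 2019 = 14.41·39 + 32.15·966 + 60.15·208 + 11.14·84 = 45065.85.
Real GDP 2019 (at 2005 prices) = 13.21·39 + 29.00·966 + 47.32·208 + 8.48·84 = 39084.07.
Deflator = Nominal/Real × 100 = 45065.85/39084.07 × 100 = 115.305.

115.30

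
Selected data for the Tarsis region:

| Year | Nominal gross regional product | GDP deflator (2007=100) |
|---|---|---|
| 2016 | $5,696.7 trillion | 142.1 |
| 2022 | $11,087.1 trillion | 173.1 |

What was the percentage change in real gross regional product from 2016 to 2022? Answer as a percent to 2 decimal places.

59.77%

Deflate each year: 2016 → 5696.7/1.421 = 4008.94; 2022 → 11087.1/1.731 = 6405.03.
So real gross regional product changed by 6405.03/4008.94 − 1 = 0.5977, i.e. 59.77%.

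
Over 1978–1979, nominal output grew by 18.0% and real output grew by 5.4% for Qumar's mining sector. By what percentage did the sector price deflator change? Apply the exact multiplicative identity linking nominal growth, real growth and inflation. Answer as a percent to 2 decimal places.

11.95%

(1 + g_nom) = (1 + g_real)(1 + π), so π = 1.1800 / 1.0540 − 1 = 0.11954.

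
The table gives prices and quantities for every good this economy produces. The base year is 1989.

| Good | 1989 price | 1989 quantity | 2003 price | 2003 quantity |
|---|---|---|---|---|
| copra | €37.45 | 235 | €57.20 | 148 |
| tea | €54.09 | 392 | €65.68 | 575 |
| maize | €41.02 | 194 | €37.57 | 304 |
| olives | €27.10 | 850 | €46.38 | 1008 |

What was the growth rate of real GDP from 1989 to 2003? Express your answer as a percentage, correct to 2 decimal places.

25.30%

Real GDP 1989 = Nominal GDP 1989 = 37.45·235 + 54.09·392 + 41.02·194 + 27.10·850 = 60996.91.
Real GDP 2003 (at 1989 prices) = 37.45·148 + 54.09·575 + 41.02·304 + 27.10·1008 = 76431.23.
Real growth = 76431.23/60996.91 − 1 = 0.2530.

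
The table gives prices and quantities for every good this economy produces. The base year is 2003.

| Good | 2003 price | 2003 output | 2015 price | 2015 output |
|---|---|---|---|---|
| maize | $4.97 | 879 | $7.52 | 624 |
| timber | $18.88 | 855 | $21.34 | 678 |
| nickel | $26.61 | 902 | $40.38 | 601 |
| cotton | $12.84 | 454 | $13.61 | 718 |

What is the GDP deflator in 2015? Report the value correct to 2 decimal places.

129.40

Nominal GDP 2015 = 7.52·624 + 21.34·678 + 40.38·601 + 13.61·718 = 53201.36.
Real GDP 2015 (at 2003 prices) = 4.97·624 + 18.88·678 + 26.61·601 + 12.84·718 = 41113.65.
Deflator = Nominal/Real × 100 = 53201.36/41113.65 × 100 = 129.401.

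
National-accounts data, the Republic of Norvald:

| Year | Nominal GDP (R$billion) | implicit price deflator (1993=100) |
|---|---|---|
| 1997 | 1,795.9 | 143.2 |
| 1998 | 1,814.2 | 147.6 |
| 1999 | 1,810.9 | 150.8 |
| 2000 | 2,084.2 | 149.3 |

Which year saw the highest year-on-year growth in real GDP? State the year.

1998: real = 1814.2/1.476 = 1229.13; growth vs 1997 (1254.12) = -1.99%.
1999: real = 1810.9/1.508 = 1200.86; growth vs 1998 (1229.13) = -2.30%.
2000: real = 2084.2/1.493 = 1395.98; growth vs 1999 (1200.86) = 16.25%.

2000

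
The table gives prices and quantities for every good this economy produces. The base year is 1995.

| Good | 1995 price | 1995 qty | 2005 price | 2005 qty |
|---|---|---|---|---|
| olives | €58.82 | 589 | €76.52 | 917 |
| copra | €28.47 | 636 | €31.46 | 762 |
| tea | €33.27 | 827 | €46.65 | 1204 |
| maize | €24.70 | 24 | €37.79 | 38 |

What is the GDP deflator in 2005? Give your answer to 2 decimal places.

130.11

Nominal GDP 2005 = 76.52·917 + 31.46·762 + 46.65·1204 + 37.79·38 = 151743.98.
Real GDP 2005 (at 1995 prices) = 58.82·917 + 28.47·762 + 33.27·1204 + 24.70·38 = 116627.76.
Deflator = Nominal/Real × 100 = 151743.98/116627.76 × 100 = 130.110.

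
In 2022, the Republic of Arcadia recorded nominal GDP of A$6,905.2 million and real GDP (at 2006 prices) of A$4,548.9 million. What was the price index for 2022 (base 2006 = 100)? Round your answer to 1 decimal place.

151.8

price index = (Nominal / Real) × 100 = 6905.2 / 4548.9 × 100 = 151.80.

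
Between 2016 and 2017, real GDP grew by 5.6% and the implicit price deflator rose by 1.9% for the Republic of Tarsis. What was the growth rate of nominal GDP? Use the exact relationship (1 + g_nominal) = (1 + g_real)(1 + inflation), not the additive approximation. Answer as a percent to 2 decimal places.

7.61%

(1 + g_nom) = (1 + g_real)(1 + π) = 1.0560 × 1.0190 = 1.07606.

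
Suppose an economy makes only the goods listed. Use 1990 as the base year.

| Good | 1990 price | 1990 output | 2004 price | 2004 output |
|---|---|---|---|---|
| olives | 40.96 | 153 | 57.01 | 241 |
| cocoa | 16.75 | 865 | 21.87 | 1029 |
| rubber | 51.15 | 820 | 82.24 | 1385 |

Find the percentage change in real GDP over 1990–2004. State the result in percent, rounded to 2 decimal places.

Real GDP 1990 = Nominal GDP 1990 = 40.96·153 + 16.75·865 + 51.15·820 = 62698.63.
Real GDP 2004 (at 1990 prices) = 40.96·241 + 16.75·1029 + 51.15·1385 = 97949.86.
Real growth = 97949.86/62698.63 − 1 = 0.5622.

56.22%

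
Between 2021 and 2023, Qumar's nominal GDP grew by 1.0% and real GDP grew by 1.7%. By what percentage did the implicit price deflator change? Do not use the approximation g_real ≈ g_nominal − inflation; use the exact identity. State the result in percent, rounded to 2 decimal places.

(1 + g_nom) = (1 + g_real)(1 + π), so π = 1.0100 / 1.0170 − 1 = -0.00688.

-0.69%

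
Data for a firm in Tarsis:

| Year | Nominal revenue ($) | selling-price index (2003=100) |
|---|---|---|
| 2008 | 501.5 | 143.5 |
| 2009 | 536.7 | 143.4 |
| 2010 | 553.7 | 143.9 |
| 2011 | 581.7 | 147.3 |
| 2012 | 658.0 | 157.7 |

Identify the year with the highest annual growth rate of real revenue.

2009: real = 536.7/1.434 = 374.27; growth vs 2008 (349.48) = 7.09%.
2010: real = 553.7/1.439 = 384.78; growth vs 2009 (374.27) = 2.81%.
2011: real = 581.7/1.473 = 394.91; growth vs 2010 (384.78) = 2.63%.
2012: real = 658.0/1.577 = 417.25; growth vs 2011 (394.91) = 5.66%.

2009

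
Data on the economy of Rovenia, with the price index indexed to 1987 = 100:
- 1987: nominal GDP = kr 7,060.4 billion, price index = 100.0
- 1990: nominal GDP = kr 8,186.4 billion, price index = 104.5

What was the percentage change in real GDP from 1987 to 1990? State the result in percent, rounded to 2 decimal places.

Deflate each year: 1987 → 7060.4/1.000 = 7060.40; 1990 → 8186.4/1.045 = 7833.88.
So real GDP changed by 7833.88/7060.40 − 1 = 0.1096, i.e. 10.96%.

10.96%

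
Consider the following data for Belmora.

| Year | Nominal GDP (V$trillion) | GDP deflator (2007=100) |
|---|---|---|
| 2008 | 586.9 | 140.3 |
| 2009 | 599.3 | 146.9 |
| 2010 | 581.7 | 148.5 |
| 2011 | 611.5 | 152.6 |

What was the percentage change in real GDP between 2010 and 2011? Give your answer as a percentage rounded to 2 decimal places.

Real GDP 2010 = 581.7/1.485 = 391.72.
Real GDP 2011 = 611.5/1.526 = 400.72.
Change = 400.72/391.72 − 1 = 0.0230.

2.30%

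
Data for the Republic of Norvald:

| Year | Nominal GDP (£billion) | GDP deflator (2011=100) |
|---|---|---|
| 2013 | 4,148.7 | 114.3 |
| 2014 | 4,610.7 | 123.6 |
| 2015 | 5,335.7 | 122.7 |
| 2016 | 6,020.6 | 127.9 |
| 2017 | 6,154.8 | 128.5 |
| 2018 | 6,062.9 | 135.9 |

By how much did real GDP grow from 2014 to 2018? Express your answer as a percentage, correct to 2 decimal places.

19.59%

Real GDP 2014 = 4610.7/1.236 = 3730.34.
Real GDP 2018 = 6062.9/1.359 = 4461.30.
Change = 4461.30/3730.34 − 1 = 0.1959.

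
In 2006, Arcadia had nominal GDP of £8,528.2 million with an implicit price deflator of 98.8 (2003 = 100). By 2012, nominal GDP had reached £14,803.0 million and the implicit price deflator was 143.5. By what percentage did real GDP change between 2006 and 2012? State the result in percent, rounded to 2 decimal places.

19.51%

Real GDP 2006 = 8528.2 / 0.988 = 8631.78.
Real GDP 2012 = 14803.0 / 1.435 = 10315.68.
Real growth = 10315.68 / 8631.78 − 1 = 0.1951.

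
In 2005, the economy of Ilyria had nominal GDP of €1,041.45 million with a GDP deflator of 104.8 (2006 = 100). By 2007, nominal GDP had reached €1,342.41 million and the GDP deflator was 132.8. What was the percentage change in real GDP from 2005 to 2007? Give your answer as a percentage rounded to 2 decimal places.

1.72%

Real GDP 2005 = 1041.45 / 1.048 = 993.75.
Real GDP 2007 = 1342.41 / 1.328 = 1010.85.
Real growth = 1010.85 / 993.75 − 1 = 0.0172.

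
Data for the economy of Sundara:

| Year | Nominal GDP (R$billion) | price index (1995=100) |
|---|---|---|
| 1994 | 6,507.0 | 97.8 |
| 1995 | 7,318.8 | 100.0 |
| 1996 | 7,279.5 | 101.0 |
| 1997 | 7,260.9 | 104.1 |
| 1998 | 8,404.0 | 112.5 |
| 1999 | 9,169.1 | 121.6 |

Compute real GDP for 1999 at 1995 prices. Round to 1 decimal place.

Real GDP 1999 = 9169.1 / 1.216 = 7540.38.

R$7,540.4 billion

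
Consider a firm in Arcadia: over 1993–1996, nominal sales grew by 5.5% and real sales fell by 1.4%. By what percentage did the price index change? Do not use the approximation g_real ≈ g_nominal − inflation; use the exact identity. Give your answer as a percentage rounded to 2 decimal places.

7.00%

(1 + g_nom) = (1 + g_real)(1 + π), so π = 1.0550 / 0.9860 − 1 = 0.06998.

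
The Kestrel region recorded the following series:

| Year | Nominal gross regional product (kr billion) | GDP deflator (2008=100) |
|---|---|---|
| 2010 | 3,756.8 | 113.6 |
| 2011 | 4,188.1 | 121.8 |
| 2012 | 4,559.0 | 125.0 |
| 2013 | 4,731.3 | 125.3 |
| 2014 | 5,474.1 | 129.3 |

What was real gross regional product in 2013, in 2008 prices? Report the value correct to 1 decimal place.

Real gross regional product 2013 = 4731.3 / 1.253 = 3775.98.

kr 3,776.0 billion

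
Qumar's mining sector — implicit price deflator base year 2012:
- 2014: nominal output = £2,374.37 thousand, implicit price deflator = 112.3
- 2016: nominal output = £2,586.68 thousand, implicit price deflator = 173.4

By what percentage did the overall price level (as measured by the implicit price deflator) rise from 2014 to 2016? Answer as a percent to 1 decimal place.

54.4%

Price-level change = 173.4 / 112.3 − 1 = 0.5441.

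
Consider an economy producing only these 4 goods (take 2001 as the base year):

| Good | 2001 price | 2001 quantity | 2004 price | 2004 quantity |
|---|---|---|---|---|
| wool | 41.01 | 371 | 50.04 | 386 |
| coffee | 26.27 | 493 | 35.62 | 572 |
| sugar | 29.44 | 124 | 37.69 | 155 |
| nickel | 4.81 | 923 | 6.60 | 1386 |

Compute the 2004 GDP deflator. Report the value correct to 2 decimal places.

Nominal GDP 2004 = 50.04·386 + 35.62·572 + 37.69·155 + 6.60·1386 = 54679.63.
Real GDP 2004 (at 2001 prices) = 41.01·386 + 26.27·572 + 29.44·155 + 4.81·1386 = 42086.16.
Deflator = Nominal/Real × 100 = 54679.63/42086.16 × 100 = 129.923.

129.92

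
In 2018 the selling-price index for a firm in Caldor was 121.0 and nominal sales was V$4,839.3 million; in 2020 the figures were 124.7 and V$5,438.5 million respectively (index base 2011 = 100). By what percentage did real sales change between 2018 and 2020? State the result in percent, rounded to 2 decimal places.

9.05%

Deflate each year: 2018 → 4839.3/1.210 = 3999.42; 2020 → 5438.5/1.247 = 4361.27.
So real sales changed by 4361.27/3999.42 − 1 = 0.0905, i.e. 9.05%.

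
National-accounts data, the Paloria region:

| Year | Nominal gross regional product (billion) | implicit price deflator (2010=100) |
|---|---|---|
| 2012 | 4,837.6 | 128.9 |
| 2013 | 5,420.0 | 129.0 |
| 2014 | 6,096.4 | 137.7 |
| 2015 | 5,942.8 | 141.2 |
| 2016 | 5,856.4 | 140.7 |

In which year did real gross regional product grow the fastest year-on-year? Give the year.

2013: real = 5420.0/1.290 = 4201.55; growth vs 2012 (3752.99) = 11.95%.
2014: real = 6096.4/1.377 = 4427.31; growth vs 2013 (4201.55) = 5.37%.
2015: real = 5942.8/1.412 = 4208.78; growth vs 2014 (4427.31) = -4.94%.
2016: real = 5856.4/1.407 = 4162.33; growth vs 2015 (4208.78) = -1.10%.

2013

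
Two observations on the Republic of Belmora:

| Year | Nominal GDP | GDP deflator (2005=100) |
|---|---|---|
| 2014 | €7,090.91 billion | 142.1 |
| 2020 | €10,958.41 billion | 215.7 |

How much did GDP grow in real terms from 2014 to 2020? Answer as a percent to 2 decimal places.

1.81%

Real GDP 2014 = 7090.91 / 1.421 = 4990.08.
Real GDP 2020 = 10958.41 / 2.157 = 5080.39.
Real growth = 5080.39 / 4990.08 − 1 = 0.0181.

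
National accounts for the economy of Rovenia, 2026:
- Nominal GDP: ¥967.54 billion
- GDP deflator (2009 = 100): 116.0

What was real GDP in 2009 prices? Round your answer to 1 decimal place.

¥834.1 billion

Real GDP = Nominal / (GDP deflator/100) = 967.54 / 1.160 = 834.09.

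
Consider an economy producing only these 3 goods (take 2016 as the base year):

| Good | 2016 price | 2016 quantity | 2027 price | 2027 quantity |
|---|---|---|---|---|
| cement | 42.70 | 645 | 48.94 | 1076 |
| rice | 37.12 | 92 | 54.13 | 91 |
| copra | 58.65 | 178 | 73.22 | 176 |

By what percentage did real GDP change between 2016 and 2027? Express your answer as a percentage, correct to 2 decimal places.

44.08%

Real GDP 2016 = Nominal GDP 2016 = 42.70·645 + 37.12·92 + 58.65·178 = 41396.24.
Real GDP 2027 (at 2016 prices) = 42.70·1076 + 37.12·91 + 58.65·176 = 59645.52.
Real growth = 59645.52/41396.24 − 1 = 0.4408.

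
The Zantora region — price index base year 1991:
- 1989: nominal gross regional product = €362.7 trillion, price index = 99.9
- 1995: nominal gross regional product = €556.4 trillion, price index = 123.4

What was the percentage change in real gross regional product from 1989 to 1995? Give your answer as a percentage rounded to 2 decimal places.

Deflate each year: 1989 → 362.7/0.999 = 363.06; 1995 → 556.4/1.234 = 450.89.
So real gross regional product changed by 450.89/363.06 − 1 = 0.2419, i.e. 24.19%.

24.19%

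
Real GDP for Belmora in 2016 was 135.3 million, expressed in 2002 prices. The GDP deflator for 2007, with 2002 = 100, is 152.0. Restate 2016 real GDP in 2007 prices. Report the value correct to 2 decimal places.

Real GDP in 2007 prices = Real GDP in 2002 prices × (P_2007/P_2002) = 135.3 × 1.520 = 205.66.

205.66 million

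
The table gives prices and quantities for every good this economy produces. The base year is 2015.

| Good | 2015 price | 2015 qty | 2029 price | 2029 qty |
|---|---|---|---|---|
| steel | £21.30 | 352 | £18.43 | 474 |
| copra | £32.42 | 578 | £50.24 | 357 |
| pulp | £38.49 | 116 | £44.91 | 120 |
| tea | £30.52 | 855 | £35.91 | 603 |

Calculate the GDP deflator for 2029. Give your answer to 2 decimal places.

120.19

Nominal GDP 2029 = 18.43·474 + 50.24·357 + 44.91·120 + 35.91·603 = 53714.43.
Real GDP 2029 (at 2015 prices) = 21.30·474 + 32.42·357 + 38.49·120 + 30.52·603 = 44692.50.
Deflator = Nominal/Real × 100 = 53714.43/44692.50 × 100 = 120.187.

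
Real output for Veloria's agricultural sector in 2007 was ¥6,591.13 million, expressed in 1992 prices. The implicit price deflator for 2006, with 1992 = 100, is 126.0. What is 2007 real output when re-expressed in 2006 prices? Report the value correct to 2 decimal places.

¥8,304.82 million

Real output in 2006 prices = Real output in 1992 prices × (P_2006/P_1992) = 6591.13 × 1.260 = 8304.82.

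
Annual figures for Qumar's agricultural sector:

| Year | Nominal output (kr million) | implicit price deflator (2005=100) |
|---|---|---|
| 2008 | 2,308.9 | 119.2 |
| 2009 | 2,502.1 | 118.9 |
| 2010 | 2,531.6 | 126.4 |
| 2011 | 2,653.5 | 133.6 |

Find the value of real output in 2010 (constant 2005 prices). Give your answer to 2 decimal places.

kr 2,002.85 million

Real output 2010 = 2531.6 / 1.264 = 2002.85.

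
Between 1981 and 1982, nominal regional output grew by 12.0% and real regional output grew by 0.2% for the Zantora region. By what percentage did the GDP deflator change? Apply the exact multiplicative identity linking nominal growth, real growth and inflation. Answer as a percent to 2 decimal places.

(1 + g_nom) = (1 + g_real)(1 + π), so π = 1.1200 / 1.0020 − 1 = 0.11776.

11.78%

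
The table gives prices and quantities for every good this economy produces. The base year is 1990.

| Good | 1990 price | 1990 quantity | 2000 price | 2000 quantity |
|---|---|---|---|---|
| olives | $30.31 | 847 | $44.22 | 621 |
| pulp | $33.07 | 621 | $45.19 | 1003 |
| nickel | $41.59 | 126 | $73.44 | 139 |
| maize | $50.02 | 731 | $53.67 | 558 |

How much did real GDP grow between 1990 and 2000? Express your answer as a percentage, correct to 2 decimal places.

Real GDP 1990 = Nominal GDP 1990 = 30.31·847 + 33.07·621 + 41.59·126 + 50.02·731 = 88014.00.
Real GDP 2000 (at 1990 prices) = 30.31·621 + 33.07·1003 + 41.59·139 + 50.02·558 = 85683.89.
Real growth = 85683.89/88014.00 − 1 = -0.0265.

-2.65%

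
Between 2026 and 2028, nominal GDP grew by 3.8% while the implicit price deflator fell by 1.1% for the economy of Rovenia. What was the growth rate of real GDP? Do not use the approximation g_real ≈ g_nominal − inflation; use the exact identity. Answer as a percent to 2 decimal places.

4.95%

(1 + g_nom) = (1 + g_real)(1 + π), so g_real = 1.0380 / 0.9890 − 1 = 0.04954.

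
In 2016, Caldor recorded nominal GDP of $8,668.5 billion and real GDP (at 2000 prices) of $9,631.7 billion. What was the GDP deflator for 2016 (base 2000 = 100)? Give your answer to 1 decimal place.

GDP deflator = (Nominal / Real) × 100 = 8668.5 / 9631.7 × 100 = 90.00.

90.0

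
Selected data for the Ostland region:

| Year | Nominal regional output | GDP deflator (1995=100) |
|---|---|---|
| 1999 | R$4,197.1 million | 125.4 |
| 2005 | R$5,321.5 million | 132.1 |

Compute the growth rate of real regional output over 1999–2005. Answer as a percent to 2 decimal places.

Deflate each year: 1999 → 4197.1/1.254 = 3346.97; 2005 → 5321.5/1.321 = 4028.39.
So real regional output changed by 4028.39/3346.97 − 1 = 0.2036, i.e. 20.36%.

20.36%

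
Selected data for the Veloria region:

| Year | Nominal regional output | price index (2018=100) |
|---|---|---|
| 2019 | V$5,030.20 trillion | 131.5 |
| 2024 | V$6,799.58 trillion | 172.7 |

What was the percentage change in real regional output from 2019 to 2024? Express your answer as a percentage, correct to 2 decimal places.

2.93%

Deflate each year: 2019 → 5030.20/1.315 = 3825.25; 2024 → 6799.58/1.727 = 3937.22.
So real regional output changed by 3937.22/3825.25 − 1 = 0.0293, i.e. 2.93%.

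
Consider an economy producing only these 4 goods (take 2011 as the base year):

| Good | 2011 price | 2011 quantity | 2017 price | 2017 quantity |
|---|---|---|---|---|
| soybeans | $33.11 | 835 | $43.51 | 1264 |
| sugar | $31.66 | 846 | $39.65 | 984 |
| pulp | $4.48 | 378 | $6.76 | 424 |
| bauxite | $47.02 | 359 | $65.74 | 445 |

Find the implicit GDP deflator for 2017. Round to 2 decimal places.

131.62

Nominal GDP 2017 = 43.51·1264 + 39.65·984 + 6.76·424 + 65.74·445 = 126132.78.
Real GDP 2017 (at 2011 prices) = 33.11·1264 + 31.66·984 + 4.48·424 + 47.02·445 = 95827.90.
Deflator = Nominal/Real × 100 = 126132.78/95827.90 × 100 = 131.624.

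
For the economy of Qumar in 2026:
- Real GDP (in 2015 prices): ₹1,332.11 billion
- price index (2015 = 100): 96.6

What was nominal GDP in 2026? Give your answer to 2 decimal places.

Nominal GDP = Real × (price index/100) = 1332.11 × 0.966 = 1286.82.

₹1,286.82 billion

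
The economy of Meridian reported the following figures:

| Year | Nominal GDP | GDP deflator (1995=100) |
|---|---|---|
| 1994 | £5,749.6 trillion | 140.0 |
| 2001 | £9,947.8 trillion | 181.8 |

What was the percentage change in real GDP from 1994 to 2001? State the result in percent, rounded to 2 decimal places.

Real GDP 1994 = 5749.6 / 1.400 = 4106.86.
Real GDP 2001 = 9947.8 / 1.818 = 5471.84.
Real growth = 5471.84 / 4106.86 − 1 = 0.3324.

33.24%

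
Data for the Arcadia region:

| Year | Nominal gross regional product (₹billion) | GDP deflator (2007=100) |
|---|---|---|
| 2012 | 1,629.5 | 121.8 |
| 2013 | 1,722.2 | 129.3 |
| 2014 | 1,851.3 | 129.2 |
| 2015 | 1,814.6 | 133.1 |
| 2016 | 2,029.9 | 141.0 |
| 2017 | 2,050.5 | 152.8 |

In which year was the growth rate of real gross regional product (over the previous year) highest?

2013: real = 1722.2/1.293 = 1331.94; growth vs 2012 (1337.85) = -0.44%.
2014: real = 1851.3/1.292 = 1432.89; growth vs 2013 (1331.94) = 7.58%.
2015: real = 1814.6/1.331 = 1363.34; growth vs 2014 (1432.89) = -4.85%.
2016: real = 2029.9/1.410 = 1439.65; growth vs 2015 (1363.34) = 5.60%.
2017: real = 2050.5/1.528 = 1341.95; growth vs 2016 (1439.65) = -6.79%.

2014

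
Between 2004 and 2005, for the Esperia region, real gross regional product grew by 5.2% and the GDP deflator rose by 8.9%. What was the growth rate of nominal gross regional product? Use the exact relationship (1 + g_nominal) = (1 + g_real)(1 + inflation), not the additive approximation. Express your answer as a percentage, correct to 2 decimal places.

(1 + g_nom) = (1 + g_real)(1 + π) = 1.0520 × 1.0890 = 1.14563.

14.56%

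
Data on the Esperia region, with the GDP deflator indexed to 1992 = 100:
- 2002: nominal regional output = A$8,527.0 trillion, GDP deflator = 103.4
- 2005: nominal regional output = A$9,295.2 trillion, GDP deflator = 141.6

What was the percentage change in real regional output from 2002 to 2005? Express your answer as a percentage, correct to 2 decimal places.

-20.40%

Deflate each year: 2002 → 8527.0/1.034 = 8246.62; 2005 → 9295.2/1.416 = 6564.41.
So real regional output changed by 6564.41/8246.62 − 1 = -0.2040, i.e. -20.40%.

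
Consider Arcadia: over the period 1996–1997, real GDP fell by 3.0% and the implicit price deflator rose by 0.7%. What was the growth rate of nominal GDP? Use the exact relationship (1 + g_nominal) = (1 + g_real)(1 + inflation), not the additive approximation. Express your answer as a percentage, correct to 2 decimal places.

-2.32%

(1 + g_nom) = (1 + g_real)(1 + π) = 0.9700 × 1.0070 = 0.97679.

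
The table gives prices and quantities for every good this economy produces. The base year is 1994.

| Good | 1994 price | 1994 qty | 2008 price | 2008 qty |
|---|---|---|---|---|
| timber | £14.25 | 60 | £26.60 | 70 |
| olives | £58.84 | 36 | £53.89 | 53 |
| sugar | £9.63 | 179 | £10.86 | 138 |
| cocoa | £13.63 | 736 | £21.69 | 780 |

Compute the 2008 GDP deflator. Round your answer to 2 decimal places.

Nominal GDP 2008 = 26.60·70 + 53.89·53 + 10.86·138 + 21.69·780 = 23135.05.
Real GDP 2008 (at 1994 prices) = 14.25·70 + 58.84·53 + 9.63·138 + 13.63·780 = 16076.36.
Deflator = Nominal/Real × 100 = 23135.05/16076.36 × 100 = 143.907.

143.91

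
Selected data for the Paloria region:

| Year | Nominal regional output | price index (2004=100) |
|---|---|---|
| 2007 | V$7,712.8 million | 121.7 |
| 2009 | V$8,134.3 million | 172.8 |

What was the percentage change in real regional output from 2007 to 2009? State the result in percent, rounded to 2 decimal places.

Real regional output 2007 = 7712.8 / 1.217 = 6337.55.
Real regional output 2009 = 8134.3 / 1.728 = 4707.35.
Real growth = 4707.35 / 6337.55 − 1 = -0.2572.

-25.72%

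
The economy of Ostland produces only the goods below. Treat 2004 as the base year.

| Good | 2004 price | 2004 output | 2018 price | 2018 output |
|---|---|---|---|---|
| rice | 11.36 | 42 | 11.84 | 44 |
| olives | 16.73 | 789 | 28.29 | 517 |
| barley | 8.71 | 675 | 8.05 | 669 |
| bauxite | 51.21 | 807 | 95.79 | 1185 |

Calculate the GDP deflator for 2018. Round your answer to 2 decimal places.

Nominal GDP 2018 = 11.84·44 + 28.29·517 + 8.05·669 + 95.79·1185 = 134043.49.
Real GDP 2018 (at 2004 prices) = 11.36·44 + 16.73·517 + 8.71·669 + 51.21·1185 = 75660.09.
Deflator = Nominal/Real × 100 = 134043.49/75660.09 × 100 = 177.165.

177.17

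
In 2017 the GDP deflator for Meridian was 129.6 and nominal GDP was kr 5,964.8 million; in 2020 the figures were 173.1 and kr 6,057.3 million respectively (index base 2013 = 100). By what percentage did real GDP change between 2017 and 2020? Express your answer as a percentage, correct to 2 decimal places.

Real GDP 2017 = 5964.8 / 1.296 = 4602.47.
Real GDP 2020 = 6057.3 / 1.731 = 3499.31.
Real growth = 3499.31 / 4602.47 − 1 = -0.2397.

-23.97%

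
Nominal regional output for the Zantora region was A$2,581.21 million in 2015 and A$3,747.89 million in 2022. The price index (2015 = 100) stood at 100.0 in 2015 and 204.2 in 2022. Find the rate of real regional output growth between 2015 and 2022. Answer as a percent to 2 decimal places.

-28.89%

Deflate each year: 2015 → 2581.21/1.000 = 2581.21; 2022 → 3747.89/2.042 = 1835.40.
So real regional output changed by 1835.40/2581.21 − 1 = -0.2889, i.e. -28.89%.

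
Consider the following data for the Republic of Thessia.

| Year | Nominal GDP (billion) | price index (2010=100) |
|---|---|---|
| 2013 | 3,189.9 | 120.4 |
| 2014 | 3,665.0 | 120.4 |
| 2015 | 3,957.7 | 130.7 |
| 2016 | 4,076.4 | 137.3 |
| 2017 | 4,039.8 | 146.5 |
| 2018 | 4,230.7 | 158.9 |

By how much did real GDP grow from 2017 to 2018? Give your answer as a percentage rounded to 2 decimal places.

Real GDP 2017 = 4039.8/1.465 = 2757.54.
Real GDP 2018 = 4230.7/1.589 = 2662.49.
Change = 2662.49/2757.54 − 1 = -0.0345.

-3.45%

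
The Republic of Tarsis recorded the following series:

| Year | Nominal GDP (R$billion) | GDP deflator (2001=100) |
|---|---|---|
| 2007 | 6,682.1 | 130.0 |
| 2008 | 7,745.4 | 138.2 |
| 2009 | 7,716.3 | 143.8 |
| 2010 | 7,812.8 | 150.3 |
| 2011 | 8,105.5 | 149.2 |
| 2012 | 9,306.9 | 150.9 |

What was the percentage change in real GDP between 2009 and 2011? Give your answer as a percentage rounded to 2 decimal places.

1.24%

Real GDP 2009 = 7716.3/1.438 = 5365.99.
Real GDP 2011 = 8105.5/1.492 = 5432.64.
Change = 5432.64/5365.99 − 1 = 0.0124.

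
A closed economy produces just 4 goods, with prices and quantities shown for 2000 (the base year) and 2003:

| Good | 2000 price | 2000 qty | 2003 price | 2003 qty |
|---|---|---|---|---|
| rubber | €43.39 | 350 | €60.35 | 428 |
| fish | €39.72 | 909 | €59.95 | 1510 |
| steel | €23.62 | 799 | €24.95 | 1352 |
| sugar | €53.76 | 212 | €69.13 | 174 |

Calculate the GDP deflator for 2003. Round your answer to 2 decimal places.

Nominal GDP 2003 = 60.35·428 + 59.95·1510 + 24.95·1352 + 69.13·174 = 162115.32.
Real GDP 2003 (at 2000 prices) = 43.39·428 + 39.72·1510 + 23.62·1352 + 53.76·174 = 119836.60.
Deflator = Nominal/Real × 100 = 162115.32/119836.60 × 100 = 135.280.

135.28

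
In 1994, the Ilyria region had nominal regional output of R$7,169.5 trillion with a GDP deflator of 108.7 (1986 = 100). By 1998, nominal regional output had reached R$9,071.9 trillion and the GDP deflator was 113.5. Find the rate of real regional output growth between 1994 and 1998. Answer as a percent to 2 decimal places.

21.18%

Real regional output 1994 = 7169.5 / 1.087 = 6595.68.
Real regional output 1998 = 9071.9 / 1.135 = 7992.86.
Real growth = 7992.86 / 6595.68 − 1 = 0.2118.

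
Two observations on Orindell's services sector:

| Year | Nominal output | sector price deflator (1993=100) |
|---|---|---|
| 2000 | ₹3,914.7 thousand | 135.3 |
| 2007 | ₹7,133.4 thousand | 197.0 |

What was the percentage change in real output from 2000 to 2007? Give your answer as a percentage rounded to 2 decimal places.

Real output 2000 = 3914.7 / 1.353 = 2893.35.
Real output 2007 = 7133.4 / 1.970 = 3621.02.
Real growth = 3621.02 / 2893.35 − 1 = 0.2515.

25.15%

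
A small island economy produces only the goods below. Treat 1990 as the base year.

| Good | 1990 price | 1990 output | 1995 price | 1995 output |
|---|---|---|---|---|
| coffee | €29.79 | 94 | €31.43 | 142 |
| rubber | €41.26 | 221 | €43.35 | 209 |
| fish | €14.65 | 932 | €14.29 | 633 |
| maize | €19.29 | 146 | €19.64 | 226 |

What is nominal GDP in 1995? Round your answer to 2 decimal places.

€27007.42

Nominal GDP 1995 = Σ (p_1995 × q_1995) = 31.43·142 + 43.35·209 + 14.29·633 + 19.64·226 = 27007.42.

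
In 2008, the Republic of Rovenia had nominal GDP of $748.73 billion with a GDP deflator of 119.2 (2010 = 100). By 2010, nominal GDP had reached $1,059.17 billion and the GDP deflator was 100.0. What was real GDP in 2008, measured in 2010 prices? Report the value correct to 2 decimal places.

Real GDP = Nominal / (GDP deflator/100) = 748.73 / 1.192 = 628.13.

$628.13 billion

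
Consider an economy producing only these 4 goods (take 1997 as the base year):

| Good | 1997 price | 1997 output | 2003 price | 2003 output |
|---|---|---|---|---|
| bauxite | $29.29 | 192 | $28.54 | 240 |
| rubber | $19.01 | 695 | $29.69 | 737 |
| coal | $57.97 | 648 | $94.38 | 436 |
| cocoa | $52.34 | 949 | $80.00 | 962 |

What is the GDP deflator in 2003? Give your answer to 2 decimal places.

151.91

Nominal GDP 2003 = 28.54·240 + 29.69·737 + 94.38·436 + 80.00·962 = 146840.81.
Real GDP 2003 (at 1997 prices) = 29.29·240 + 19.01·737 + 57.97·436 + 52.34·962 = 96665.97.
Deflator = Nominal/Real × 100 = 146840.81/96665.97 × 100 = 151.905.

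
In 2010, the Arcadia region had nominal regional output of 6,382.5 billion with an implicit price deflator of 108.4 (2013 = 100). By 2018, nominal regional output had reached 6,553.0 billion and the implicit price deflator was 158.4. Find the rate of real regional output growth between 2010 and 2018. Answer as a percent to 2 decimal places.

Deflate each year: 2010 → 6382.5/1.084 = 5887.92; 2018 → 6553.0/1.584 = 4136.99.
So real regional output changed by 4136.99/5887.92 − 1 = -0.2974, i.e. -29.74%.

-29.74%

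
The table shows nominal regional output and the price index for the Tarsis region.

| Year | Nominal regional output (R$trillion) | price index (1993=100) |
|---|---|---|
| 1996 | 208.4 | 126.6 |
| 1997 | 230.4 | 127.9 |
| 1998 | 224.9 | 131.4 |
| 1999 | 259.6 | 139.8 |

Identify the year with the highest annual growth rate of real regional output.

1997

1997: real = 230.4/1.279 = 180.14; growth vs 1996 (164.61) = 9.43%.
1998: real = 224.9/1.314 = 171.16; growth vs 1997 (180.14) = -4.99%.
1999: real = 259.6/1.398 = 185.69; growth vs 1998 (171.16) = 8.49%.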